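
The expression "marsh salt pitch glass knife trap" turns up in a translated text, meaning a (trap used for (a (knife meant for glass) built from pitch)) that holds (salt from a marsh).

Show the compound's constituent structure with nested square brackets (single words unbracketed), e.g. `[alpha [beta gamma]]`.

Whole compound: head "trap" (specifically "pitch glass knife trap"), modifier "marsh salt".
Within "marsh salt", the head is "salt" and the modifier is "marsh".
Within "pitch glass knife trap", the head is "trap" and the modifier is "pitch glass knife".
Within "pitch glass knife", the head is "knife" (specifically "glass knife") and the modifier is "pitch".
Within "glass knife", the head is "knife" and the modifier is "glass".
So the structure is [[marsh salt] [[pitch [glass knife]] trap]].

[[marsh salt] [[pitch [glass knife]] trap]]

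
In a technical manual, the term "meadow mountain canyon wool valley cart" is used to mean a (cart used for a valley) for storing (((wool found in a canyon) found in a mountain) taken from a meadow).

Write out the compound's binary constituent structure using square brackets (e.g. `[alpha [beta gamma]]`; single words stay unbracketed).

[[meadow [mountain [canyon wool]]] [valley cart]]

Whole compound: head "cart" (specifically "valley cart"), modifier "meadow mountain canyon wool".
Inside "meadow mountain canyon wool": head "wool" (specifically "mountain canyon wool"), modifier "meadow".
Inside "mountain canyon wool": head "wool" (specifically "canyon wool"), modifier "mountain".
Inside "canyon wool": head "wool", modifier "canyon".
Inside "valley cart": head "cart", modifier "valley".
So the structure is [[meadow [mountain [canyon wool]]] [valley cart]].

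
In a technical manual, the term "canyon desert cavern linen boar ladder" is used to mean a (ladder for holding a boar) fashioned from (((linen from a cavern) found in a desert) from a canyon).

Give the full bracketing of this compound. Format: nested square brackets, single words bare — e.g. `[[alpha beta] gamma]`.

[[canyon [desert [cavern linen]]] [boar ladder]]

Whole compound: head "ladder" (specifically "boar ladder"), modifier "canyon desert cavern linen".
Within "canyon desert cavern linen", the head is "linen" (specifically "desert cavern linen") and the modifier is "canyon".
Within "desert cavern linen", the head is "linen" (specifically "cavern linen") and the modifier is "desert".
Within "cavern linen", the head is "linen" and the modifier is "cavern".
Within "boar ladder", the head is "ladder" and the modifier is "boar".
So the structure is [[canyon [desert [cavern linen]]] [boar ladder]].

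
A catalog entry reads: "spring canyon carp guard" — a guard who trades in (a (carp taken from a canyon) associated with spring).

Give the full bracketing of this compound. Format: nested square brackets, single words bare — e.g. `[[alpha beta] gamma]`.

The outermost head in the paraphrase is "guard", modified by "spring canyon carp".
Inside "spring canyon carp": head "carp" (specifically "canyon carp"), modifier "spring".
Inside "canyon carp": head "carp", modifier "canyon".
Putting it together: [[spring [canyon carp]] guard].

[[spring [canyon carp]] guard]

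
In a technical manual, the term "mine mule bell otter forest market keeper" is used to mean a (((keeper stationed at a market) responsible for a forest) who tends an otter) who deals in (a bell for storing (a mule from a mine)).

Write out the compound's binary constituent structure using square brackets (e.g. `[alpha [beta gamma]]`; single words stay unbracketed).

[[[mine mule] bell] [otter [forest [market keeper]]]]

Whole compound: head "keeper" (specifically "otter forest market keeper"), modifier "mine mule bell".
Inside "mine mule bell": head "bell", modifier "mine mule".
Inside "mine mule": head "mule", modifier "mine".
Inside "otter forest market keeper": head "keeper" (specifically "forest market keeper"), modifier "otter".
Inside "forest market keeper": head "keeper" (specifically "market keeper"), modifier "forest".
Inside "market keeper": head "keeper", modifier "market".
Assembled: [[[mine mule] bell] [otter [forest [market keeper]]]].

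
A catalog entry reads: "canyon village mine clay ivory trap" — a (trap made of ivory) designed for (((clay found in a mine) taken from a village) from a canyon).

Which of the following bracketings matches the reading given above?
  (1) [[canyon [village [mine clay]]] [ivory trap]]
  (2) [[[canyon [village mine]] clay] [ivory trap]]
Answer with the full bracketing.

The paraphrase's head is the "trap" part ("ivory trap"); its modifier is "canyon village mine clay".
That top-level split, carried through the inner groups, gives [[canyon [village [mine clay]]] [ivory trap]].

[[canyon [village [mine clay]]] [ivory trap]]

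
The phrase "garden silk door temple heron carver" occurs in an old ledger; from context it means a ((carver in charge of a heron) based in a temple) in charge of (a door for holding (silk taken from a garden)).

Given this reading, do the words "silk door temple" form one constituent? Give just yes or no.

The top-level split is [garden silk door] [temple heron carver]; the full structure is [[[garden silk] door] [temple [heron carver]]].
"silk door temple" straddles a constituent boundary, so it is not a single unit.

no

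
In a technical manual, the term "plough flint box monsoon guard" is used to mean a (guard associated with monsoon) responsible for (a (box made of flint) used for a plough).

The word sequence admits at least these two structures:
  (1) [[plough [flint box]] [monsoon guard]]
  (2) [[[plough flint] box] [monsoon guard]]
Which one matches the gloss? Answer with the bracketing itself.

The paraphrase's head is the "guard" part ("monsoon guard"); its modifier is "plough flint box".
That top-level split, carried through the inner groups, gives [[plough [flint box]] [monsoon guard]].

[[plough [flint box]] [monsoon guard]]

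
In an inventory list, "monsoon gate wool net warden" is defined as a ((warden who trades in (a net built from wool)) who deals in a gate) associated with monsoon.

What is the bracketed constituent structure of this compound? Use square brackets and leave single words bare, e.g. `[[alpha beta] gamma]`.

At the top level: head "warden" (specifically "gate wool net warden"); modifier "monsoon".
Within "gate wool net warden", the head is "warden" (specifically "wool net warden") and the modifier is "gate".
Within "wool net warden", the head is "warden" and the modifier is "wool net".
Within "wool net", the head is "net" and the modifier is "wool".
So the structure is [monsoon [gate [[wool net] warden]]].

[monsoon [gate [[wool net] warden]]]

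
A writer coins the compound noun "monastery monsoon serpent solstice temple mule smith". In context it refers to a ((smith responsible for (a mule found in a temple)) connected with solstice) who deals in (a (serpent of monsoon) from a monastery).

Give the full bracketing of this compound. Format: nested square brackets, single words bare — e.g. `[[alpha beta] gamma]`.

[[monastery [monsoon serpent]] [solstice [[temple mule] smith]]]

Whole compound: head "smith" (specifically "solstice temple mule smith"), modifier "monastery monsoon serpent".
Inside "monastery monsoon serpent": head "serpent" (specifically "monsoon serpent"), modifier "monastery".
Inside "monsoon serpent": head "serpent", modifier "monsoon".
Inside "solstice temple mule smith": head "smith" (specifically "temple mule smith"), modifier "solstice".
Inside "temple mule smith": head "smith", modifier "temple mule".
Inside "temple mule": head "mule", modifier "temple".
So the structure is [[monastery [monsoon serpent]] [solstice [[temple mule] smith]]].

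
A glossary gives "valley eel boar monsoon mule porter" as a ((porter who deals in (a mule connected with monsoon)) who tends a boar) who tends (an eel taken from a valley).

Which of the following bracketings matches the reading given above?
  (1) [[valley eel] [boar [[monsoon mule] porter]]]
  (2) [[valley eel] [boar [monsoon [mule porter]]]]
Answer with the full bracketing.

[[valley eel] [boar [[monsoon mule] porter]]]

The paraphrase's head is the "porter" part ("boar monsoon mule porter"); its modifier is "valley eel".
That top-level split, carried through the inner groups, gives [[valley eel] [boar [[monsoon mule] porter]]].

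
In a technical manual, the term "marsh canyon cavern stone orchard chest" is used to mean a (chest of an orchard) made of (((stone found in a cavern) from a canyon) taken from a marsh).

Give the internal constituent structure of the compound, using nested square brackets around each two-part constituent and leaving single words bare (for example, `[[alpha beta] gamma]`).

[[marsh [canyon [cavern stone]]] [orchard chest]]

Whole compound: head "chest" (specifically "orchard chest"), modifier "marsh canyon cavern stone".
"marsh canyon cavern stone" → head "stone" (specifically "canyon cavern stone"), modifier "marsh".
"canyon cavern stone" → head "stone" (specifically "cavern stone"), modifier "canyon".
"cavern stone" → head "stone", modifier "cavern".
"orchard chest" → head "chest", modifier "orchard".
Putting it together: [[marsh [canyon [cavern stone]]] [orchard chest]].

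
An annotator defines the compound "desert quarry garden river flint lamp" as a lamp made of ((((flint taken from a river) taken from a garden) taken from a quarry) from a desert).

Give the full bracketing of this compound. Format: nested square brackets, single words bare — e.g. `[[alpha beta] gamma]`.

At the top level: head "lamp"; modifier "desert quarry garden river flint".
Within "desert quarry garden river flint", the head is "flint" (specifically "quarry garden river flint") and the modifier is "desert".
Within "quarry garden river flint", the head is "flint" (specifically "garden river flint") and the modifier is "quarry".
Within "garden river flint", the head is "flint" (specifically "river flint") and the modifier is "garden".
Within "river flint", the head is "flint" and the modifier is "river".
Assembled: [[desert [quarry [garden [river flint]]]] lamp].

[[desert [quarry [garden [river flint]]]] lamp]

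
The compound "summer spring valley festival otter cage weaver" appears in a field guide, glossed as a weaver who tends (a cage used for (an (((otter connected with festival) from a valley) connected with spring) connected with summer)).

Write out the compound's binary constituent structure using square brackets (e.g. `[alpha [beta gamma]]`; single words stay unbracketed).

Overall it is a kind of weaver; the modifier is "summer spring valley festival otter cage".
Within "summer spring valley festival otter cage", the head is "cage" and the modifier is "summer spring valley festival otter".
Within "summer spring valley festival otter", the head is "otter" (specifically "spring valley festival otter") and the modifier is "summer".
Within "spring valley festival otter", the head is "otter" (specifically "valley festival otter") and the modifier is "spring".
Within "valley festival otter", the head is "otter" (specifically "festival otter") and the modifier is "valley".
Within "festival otter", the head is "otter" and the modifier is "festival".
Putting it together: [[[summer [spring [valley [festival otter]]]] cage] weaver].

[[[summer [spring [valley [festival otter]]]] cage] weaver]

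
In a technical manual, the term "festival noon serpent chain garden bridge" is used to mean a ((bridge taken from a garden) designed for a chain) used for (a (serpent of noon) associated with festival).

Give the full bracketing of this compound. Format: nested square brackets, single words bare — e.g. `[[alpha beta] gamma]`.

The outermost head in the paraphrase is "bridge" (specifically "chain garden bridge"), modified by "festival noon serpent".
Within "festival noon serpent", the head is "serpent" (specifically "noon serpent") and the modifier is "festival".
Within "noon serpent", the head is "serpent" and the modifier is "noon".
Within "chain garden bridge", the head is "bridge" (specifically "garden bridge") and the modifier is "chain".
Within "garden bridge", the head is "bridge" and the modifier is "garden".
So the structure is [[festival [noon serpent]] [chain [garden bridge]]].

[[festival [noon serpent]] [chain [garden bridge]]]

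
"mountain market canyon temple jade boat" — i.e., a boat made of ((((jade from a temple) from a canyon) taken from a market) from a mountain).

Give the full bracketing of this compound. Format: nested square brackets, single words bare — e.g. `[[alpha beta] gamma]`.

[[mountain [market [canyon [temple jade]]]] boat]

At the top level: head "boat"; modifier "mountain market canyon temple jade".
Inside "mountain market canyon temple jade": head "jade" (specifically "market canyon temple jade"), modifier "mountain".
Inside "market canyon temple jade": head "jade" (specifically "canyon temple jade"), modifier "market".
Inside "canyon temple jade": head "jade" (specifically "temple jade"), modifier "canyon".
Inside "temple jade": head "jade", modifier "temple".
So the structure is [[mountain [market [canyon [temple jade]]]] boat].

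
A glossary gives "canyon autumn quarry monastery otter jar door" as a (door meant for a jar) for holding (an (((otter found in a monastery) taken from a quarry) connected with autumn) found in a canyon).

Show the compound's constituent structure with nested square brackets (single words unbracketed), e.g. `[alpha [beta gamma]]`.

[[canyon [autumn [quarry [monastery otter]]]] [jar door]]

Whole compound: head "door" (specifically "jar door"), modifier "canyon autumn quarry monastery otter".
Within "canyon autumn quarry monastery otter", the head is "otter" (specifically "autumn quarry monastery otter") and the modifier is "canyon".
Within "autumn quarry monastery otter", the head is "otter" (specifically "quarry monastery otter") and the modifier is "autumn".
Within "quarry monastery otter", the head is "otter" (specifically "monastery otter") and the modifier is "quarry".
Within "monastery otter", the head is "otter" and the modifier is "monastery".
Within "jar door", the head is "door" and the modifier is "jar".
Putting it together: [[canyon [autumn [quarry [monastery otter]]]] [jar door]].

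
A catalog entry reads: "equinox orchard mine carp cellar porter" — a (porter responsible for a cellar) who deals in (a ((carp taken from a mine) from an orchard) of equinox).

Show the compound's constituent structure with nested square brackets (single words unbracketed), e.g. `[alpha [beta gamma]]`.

[[equinox [orchard [mine carp]]] [cellar porter]]

Whole compound: head "porter" (specifically "cellar porter"), modifier "equinox orchard mine carp".
Inside "equinox orchard mine carp": head "carp" (specifically "orchard mine carp"), modifier "equinox".
Inside "orchard mine carp": head "carp" (specifically "mine carp"), modifier "orchard".
Inside "mine carp": head "carp", modifier "mine".
Inside "cellar porter": head "porter", modifier "cellar".
Assembled: [[equinox [orchard [mine carp]]] [cellar porter]].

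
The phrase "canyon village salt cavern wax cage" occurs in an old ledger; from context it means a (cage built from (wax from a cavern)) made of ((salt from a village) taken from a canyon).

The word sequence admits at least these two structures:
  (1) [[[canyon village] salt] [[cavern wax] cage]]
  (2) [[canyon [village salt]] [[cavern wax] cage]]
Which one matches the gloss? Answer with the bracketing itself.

The paraphrase's head is the "cage" part ("cavern wax cage"); its modifier is "canyon village salt".
That top-level split, carried through the inner groups, gives [[canyon [village salt]] [[cavern wax] cage]].

[[canyon [village salt]] [[cavern wax] cage]]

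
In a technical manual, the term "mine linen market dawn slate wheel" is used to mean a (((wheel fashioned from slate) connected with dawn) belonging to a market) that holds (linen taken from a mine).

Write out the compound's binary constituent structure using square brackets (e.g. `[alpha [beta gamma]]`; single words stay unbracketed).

Overall it is a kind of wheel (specifically "market dawn slate wheel"); the modifier is "mine linen".
Inside "mine linen": head "linen", modifier "mine".
Inside "market dawn slate wheel": head "wheel" (specifically "dawn slate wheel"), modifier "market".
Inside "dawn slate wheel": head "wheel" (specifically "slate wheel"), modifier "dawn".
Inside "slate wheel": head "wheel", modifier "slate".
Putting it together: [[mine linen] [market [dawn [slate wheel]]]].

[[mine linen] [market [dawn [slate wheel]]]]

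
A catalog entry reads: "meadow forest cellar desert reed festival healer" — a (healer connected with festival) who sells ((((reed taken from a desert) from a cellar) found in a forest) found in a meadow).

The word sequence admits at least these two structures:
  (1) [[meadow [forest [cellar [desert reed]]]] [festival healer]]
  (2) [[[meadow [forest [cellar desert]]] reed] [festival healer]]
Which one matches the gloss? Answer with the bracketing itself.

[[meadow [forest [cellar [desert reed]]]] [festival healer]]

The paraphrase's head is the "healer" part ("festival healer"); its modifier is "meadow forest cellar desert reed".
That top-level split, carried through the inner groups, gives [[meadow [forest [cellar [desert reed]]]] [festival healer]].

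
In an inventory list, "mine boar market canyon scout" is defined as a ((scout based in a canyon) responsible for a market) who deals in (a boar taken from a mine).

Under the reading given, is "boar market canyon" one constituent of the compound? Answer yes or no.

The top-level split is [mine boar] [market canyon scout]; the full structure is [[mine boar] [market [canyon scout]]].
"boar market canyon" straddles a constituent boundary, so it is not a single unit.

no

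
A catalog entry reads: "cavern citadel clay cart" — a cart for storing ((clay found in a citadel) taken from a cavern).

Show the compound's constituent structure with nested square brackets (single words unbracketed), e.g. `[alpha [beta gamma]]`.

[[cavern [citadel clay]] cart]

At the top level: head "cart"; modifier "cavern citadel clay".
Within "cavern citadel clay", the head is "clay" (specifically "citadel clay") and the modifier is "cavern".
Within "citadel clay", the head is "clay" and the modifier is "citadel".
Assembled: [[cavern [citadel clay]] cart].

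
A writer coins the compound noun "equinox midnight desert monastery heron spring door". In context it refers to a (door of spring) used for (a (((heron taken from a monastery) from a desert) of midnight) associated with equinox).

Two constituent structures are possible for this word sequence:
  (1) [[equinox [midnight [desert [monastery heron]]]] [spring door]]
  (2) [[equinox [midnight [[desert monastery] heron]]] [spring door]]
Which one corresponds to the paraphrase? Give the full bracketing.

[[equinox [midnight [desert [monastery heron]]]] [spring door]]

The paraphrase's head is the "door" part ("spring door"); its modifier is "equinox midnight desert monastery heron".
That top-level split, carried through the inner groups, gives [[equinox [midnight [desert [monastery heron]]]] [spring door]].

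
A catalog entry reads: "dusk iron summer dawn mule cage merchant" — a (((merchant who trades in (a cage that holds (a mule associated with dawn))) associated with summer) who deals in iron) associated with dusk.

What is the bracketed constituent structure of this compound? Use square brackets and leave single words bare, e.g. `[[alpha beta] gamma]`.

At the top level: head "merchant" (specifically "iron summer dawn mule cage merchant"); modifier "dusk".
"iron summer dawn mule cage merchant" → head "merchant" (specifically "summer dawn mule cage merchant"), modifier "iron".
"summer dawn mule cage merchant" → head "merchant" (specifically "dawn mule cage merchant"), modifier "summer".
"dawn mule cage merchant" → head "merchant", modifier "dawn mule cage".
"dawn mule cage" → head "cage", modifier "dawn mule".
"dawn mule" → head "mule", modifier "dawn".
Putting it together: [dusk [iron [summer [[[dawn mule] cage] merchant]]]].

[dusk [iron [summer [[[dawn mule] cage] merchant]]]]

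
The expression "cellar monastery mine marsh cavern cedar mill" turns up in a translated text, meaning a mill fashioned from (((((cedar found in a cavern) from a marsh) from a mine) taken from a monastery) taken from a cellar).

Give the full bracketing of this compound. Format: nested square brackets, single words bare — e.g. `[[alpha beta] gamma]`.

[[cellar [monastery [mine [marsh [cavern cedar]]]]] mill]

At the top level: head "mill"; modifier "cellar monastery mine marsh cavern cedar".
Inside "cellar monastery mine marsh cavern cedar": head "cedar" (specifically "monastery mine marsh cavern cedar"), modifier "cellar".
Inside "monastery mine marsh cavern cedar": head "cedar" (specifically "mine marsh cavern cedar"), modifier "monastery".
Inside "mine marsh cavern cedar": head "cedar" (specifically "marsh cavern cedar"), modifier "mine".
Inside "marsh cavern cedar": head "cedar" (specifically "cavern cedar"), modifier "marsh".
Inside "cavern cedar": head "cedar", modifier "cavern".
Putting it together: [[cellar [monastery [mine [marsh [cavern cedar]]]]] mill].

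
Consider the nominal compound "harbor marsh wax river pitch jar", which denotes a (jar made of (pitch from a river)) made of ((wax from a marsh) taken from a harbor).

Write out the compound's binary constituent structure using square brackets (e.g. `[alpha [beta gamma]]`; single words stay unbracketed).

[[harbor [marsh wax]] [[river pitch] jar]]

Whole compound: head "jar" (specifically "river pitch jar"), modifier "harbor marsh wax".
Inside "harbor marsh wax": head "wax" (specifically "marsh wax"), modifier "harbor".
Inside "marsh wax": head "wax", modifier "marsh".
Inside "river pitch jar": head "jar", modifier "river pitch".
Inside "river pitch": head "pitch", modifier "river".
Putting it together: [[harbor [marsh wax]] [[river pitch] jar]].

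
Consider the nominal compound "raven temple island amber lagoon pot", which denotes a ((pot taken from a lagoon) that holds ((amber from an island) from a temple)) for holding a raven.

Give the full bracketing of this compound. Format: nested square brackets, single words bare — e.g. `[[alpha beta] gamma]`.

[raven [[temple [island amber]] [lagoon pot]]]

Whole compound: head "pot" (specifically "temple island amber lagoon pot"), modifier "raven".
"temple island amber lagoon pot" → head "pot" (specifically "lagoon pot"), modifier "temple island amber".
"temple island amber" → head "amber" (specifically "island amber"), modifier "temple".
"island amber" → head "amber", modifier "island".
"lagoon pot" → head "pot", modifier "lagoon".
So the structure is [raven [[temple [island amber]] [lagoon pot]]].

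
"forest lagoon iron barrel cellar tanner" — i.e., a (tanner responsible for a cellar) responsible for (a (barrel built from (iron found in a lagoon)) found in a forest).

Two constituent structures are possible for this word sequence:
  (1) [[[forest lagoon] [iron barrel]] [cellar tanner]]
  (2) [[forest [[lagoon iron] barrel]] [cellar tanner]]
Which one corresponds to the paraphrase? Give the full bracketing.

The paraphrase's head is the "tanner" part ("cellar tanner"); its modifier is "forest lagoon iron barrel".
That top-level split, carried through the inner groups, gives [[forest [[lagoon iron] barrel]] [cellar tanner]].

[[forest [[lagoon iron] barrel]] [cellar tanner]]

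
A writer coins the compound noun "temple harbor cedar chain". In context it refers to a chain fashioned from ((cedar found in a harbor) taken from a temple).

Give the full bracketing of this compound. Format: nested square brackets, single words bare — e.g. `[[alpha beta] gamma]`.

Whole compound: head "chain", modifier "temple harbor cedar".
Within "temple harbor cedar", the head is "cedar" (specifically "harbor cedar") and the modifier is "temple".
Within "harbor cedar", the head is "cedar" and the modifier is "harbor".
Putting it together: [[temple [harbor cedar]] chain].

[[temple [harbor cedar]] chain]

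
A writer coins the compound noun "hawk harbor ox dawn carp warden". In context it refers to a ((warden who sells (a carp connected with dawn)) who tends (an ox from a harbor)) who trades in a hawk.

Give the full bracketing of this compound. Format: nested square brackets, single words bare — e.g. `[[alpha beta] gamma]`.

The outermost head in the paraphrase is "warden" (specifically "harbor ox dawn carp warden"), modified by "hawk".
Inside "harbor ox dawn carp warden": head "warden" (specifically "dawn carp warden"), modifier "harbor ox".
Inside "harbor ox": head "ox", modifier "harbor".
Inside "dawn carp warden": head "warden", modifier "dawn carp".
Inside "dawn carp": head "carp", modifier "dawn".
Putting it together: [hawk [[harbor ox] [[dawn carp] warden]]].

[hawk [[harbor ox] [[dawn carp] warden]]]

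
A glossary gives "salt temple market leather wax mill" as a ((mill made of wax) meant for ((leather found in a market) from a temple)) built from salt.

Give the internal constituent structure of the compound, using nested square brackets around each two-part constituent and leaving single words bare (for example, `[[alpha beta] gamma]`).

At the top level: head "mill" (specifically "temple market leather wax mill"); modifier "salt".
"temple market leather wax mill" → head "mill" (specifically "wax mill"), modifier "temple market leather".
"temple market leather" → head "leather" (specifically "market leather"), modifier "temple".
"market leather" → head "leather", modifier "market".
"wax mill" → head "mill", modifier "wax".
Putting it together: [salt [[temple [market leather]] [wax mill]]].

[salt [[temple [market leather]] [wax mill]]]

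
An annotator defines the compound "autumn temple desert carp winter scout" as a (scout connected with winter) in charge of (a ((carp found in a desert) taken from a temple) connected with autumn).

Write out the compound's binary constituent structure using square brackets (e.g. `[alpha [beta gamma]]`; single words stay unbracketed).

The outermost head in the paraphrase is "scout" (specifically "winter scout"), modified by "autumn temple desert carp".
"autumn temple desert carp" → head "carp" (specifically "temple desert carp"), modifier "autumn".
"temple desert carp" → head "carp" (specifically "desert carp"), modifier "temple".
"desert carp" → head "carp", modifier "desert".
"winter scout" → head "scout", modifier "winter".
So the structure is [[autumn [temple [desert carp]]] [winter scout]].

[[autumn [temple [desert carp]]] [winter scout]]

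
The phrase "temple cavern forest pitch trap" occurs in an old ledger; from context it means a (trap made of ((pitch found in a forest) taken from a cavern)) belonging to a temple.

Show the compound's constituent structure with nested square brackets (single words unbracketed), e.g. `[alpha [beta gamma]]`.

[temple [[cavern [forest pitch]] trap]]

The outermost head in the paraphrase is "trap" (specifically "cavern forest pitch trap"), modified by "temple".
Inside "cavern forest pitch trap": head "trap", modifier "cavern forest pitch".
Inside "cavern forest pitch": head "pitch" (specifically "forest pitch"), modifier "cavern".
Inside "forest pitch": head "pitch", modifier "forest".
So the structure is [temple [[cavern [forest pitch]] trap]].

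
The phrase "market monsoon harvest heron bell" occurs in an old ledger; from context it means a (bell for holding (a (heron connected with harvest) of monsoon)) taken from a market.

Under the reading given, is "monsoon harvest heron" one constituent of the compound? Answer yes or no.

The paraphrase groups the words so that "monsoon harvest heron" is one unit: it corresponds to a single parenthesized sub-phrase.
The full structure is [market [[monsoon [harvest heron]] bell]], in which [monsoon harvest heron] is a constituent.

yes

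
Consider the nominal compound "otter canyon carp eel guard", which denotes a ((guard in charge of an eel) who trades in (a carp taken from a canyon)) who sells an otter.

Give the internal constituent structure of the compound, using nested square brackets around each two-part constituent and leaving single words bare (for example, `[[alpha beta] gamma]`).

[otter [[canyon carp] [eel guard]]]

Overall it is a kind of guard (specifically "canyon carp eel guard"); the modifier is "otter".
Inside "canyon carp eel guard": head "guard" (specifically "eel guard"), modifier "canyon carp".
Inside "canyon carp": head "carp", modifier "canyon".
Inside "eel guard": head "guard", modifier "eel".
Putting it together: [otter [[canyon carp] [eel guard]]].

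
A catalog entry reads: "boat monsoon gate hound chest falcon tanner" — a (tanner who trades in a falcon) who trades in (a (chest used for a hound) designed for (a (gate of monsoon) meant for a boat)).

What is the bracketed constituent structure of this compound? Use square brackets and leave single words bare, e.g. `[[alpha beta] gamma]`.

[[[boat [monsoon gate]] [hound chest]] [falcon tanner]]

At the top level: head "tanner" (specifically "falcon tanner"); modifier "boat monsoon gate hound chest".
Within "boat monsoon gate hound chest", the head is "chest" (specifically "hound chest") and the modifier is "boat monsoon gate".
Within "boat monsoon gate", the head is "gate" (specifically "monsoon gate") and the modifier is "boat".
Within "monsoon gate", the head is "gate" and the modifier is "monsoon".
Within "hound chest", the head is "chest" and the modifier is "hound".
Within "falcon tanner", the head is "tanner" and the modifier is "falcon".
So the structure is [[[boat [monsoon gate]] [hound chest]] [falcon tanner]].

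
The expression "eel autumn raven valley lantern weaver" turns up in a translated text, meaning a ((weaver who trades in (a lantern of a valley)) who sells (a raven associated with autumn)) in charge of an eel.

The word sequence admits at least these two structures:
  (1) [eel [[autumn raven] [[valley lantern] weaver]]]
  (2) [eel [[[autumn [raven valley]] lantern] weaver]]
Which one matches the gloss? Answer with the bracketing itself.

[eel [[autumn raven] [[valley lantern] weaver]]]

The paraphrase's head is the "weaver" part ("autumn raven valley lantern weaver"); its modifier is "eel".
That top-level split, carried through the inner groups, gives [eel [[autumn raven] [[valley lantern] weaver]]].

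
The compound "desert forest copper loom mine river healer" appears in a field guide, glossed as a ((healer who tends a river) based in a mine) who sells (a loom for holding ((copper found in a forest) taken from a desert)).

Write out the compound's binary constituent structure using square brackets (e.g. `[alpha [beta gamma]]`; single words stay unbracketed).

[[[desert [forest copper]] loom] [mine [river healer]]]

Overall it is a kind of healer (specifically "mine river healer"); the modifier is "desert forest copper loom".
Inside "desert forest copper loom": head "loom", modifier "desert forest copper".
Inside "desert forest copper": head "copper" (specifically "forest copper"), modifier "desert".
Inside "forest copper": head "copper", modifier "forest".
Inside "mine river healer": head "healer" (specifically "river healer"), modifier "mine".
Inside "river healer": head "healer", modifier "river".
Assembled: [[[desert [forest copper]] loom] [mine [river healer]]].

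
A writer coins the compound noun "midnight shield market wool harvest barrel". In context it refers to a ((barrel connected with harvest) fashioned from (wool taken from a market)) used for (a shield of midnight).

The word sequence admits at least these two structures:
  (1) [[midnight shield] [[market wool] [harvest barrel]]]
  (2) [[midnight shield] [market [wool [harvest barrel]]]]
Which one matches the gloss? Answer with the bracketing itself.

The paraphrase's head is the "barrel" part ("market wool harvest barrel"); its modifier is "midnight shield".
That top-level split, carried through the inner groups, gives [[midnight shield] [[market wool] [harvest barrel]]].

[[midnight shield] [[market wool] [harvest barrel]]]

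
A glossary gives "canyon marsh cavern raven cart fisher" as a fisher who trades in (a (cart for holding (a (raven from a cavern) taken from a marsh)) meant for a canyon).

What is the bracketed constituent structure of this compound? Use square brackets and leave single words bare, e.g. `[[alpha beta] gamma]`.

[[canyon [[marsh [cavern raven]] cart]] fisher]

The outermost head in the paraphrase is "fisher", modified by "canyon marsh cavern raven cart".
Within "canyon marsh cavern raven cart", the head is "cart" (specifically "marsh cavern raven cart") and the modifier is "canyon".
Within "marsh cavern raven cart", the head is "cart" and the modifier is "marsh cavern raven".
Within "marsh cavern raven", the head is "raven" (specifically "cavern raven") and the modifier is "marsh".
Within "cavern raven", the head is "raven" and the modifier is "cavern".
Putting it together: [[canyon [[marsh [cavern raven]] cart]] fisher].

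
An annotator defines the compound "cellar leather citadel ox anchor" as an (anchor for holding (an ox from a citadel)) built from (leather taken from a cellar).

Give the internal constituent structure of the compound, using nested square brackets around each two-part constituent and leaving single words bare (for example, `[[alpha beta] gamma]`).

The outermost head in the paraphrase is "anchor" (specifically "citadel ox anchor"), modified by "cellar leather".
Inside "cellar leather": head "leather", modifier "cellar".
Inside "citadel ox anchor": head "anchor", modifier "citadel ox".
Inside "citadel ox": head "ox", modifier "citadel".
Putting it together: [[cellar leather] [[citadel ox] anchor]].

[[cellar leather] [[citadel ox] anchor]]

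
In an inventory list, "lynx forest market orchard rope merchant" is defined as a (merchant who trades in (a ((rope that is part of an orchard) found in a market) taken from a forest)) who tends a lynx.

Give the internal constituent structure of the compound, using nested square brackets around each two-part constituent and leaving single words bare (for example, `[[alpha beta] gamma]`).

Overall it is a kind of merchant (specifically "forest market orchard rope merchant"); the modifier is "lynx".
Within "forest market orchard rope merchant", the head is "merchant" and the modifier is "forest market orchard rope".
Within "forest market orchard rope", the head is "rope" (specifically "market orchard rope") and the modifier is "forest".
Within "market orchard rope", the head is "rope" (specifically "orchard rope") and the modifier is "market".
Within "orchard rope", the head is "rope" and the modifier is "orchard".
Putting it together: [lynx [[forest [market [orchard rope]]] merchant]].

[lynx [[forest [market [orchard rope]]] merchant]]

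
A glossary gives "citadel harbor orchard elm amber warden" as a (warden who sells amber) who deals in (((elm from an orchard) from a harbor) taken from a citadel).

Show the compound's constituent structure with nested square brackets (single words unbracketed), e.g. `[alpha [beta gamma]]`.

Whole compound: head "warden" (specifically "amber warden"), modifier "citadel harbor orchard elm".
"citadel harbor orchard elm" → head "elm" (specifically "harbor orchard elm"), modifier "citadel".
"harbor orchard elm" → head "elm" (specifically "orchard elm"), modifier "harbor".
"orchard elm" → head "elm", modifier "orchard".
"amber warden" → head "warden", modifier "amber".
Putting it together: [[citadel [harbor [orchard elm]]] [amber warden]].

[[citadel [harbor [orchard elm]]] [amber warden]]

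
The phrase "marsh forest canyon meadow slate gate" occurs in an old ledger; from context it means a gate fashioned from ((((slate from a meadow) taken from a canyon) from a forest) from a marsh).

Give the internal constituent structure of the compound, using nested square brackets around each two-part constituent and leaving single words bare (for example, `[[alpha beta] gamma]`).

[[marsh [forest [canyon [meadow slate]]]] gate]

The outermost head in the paraphrase is "gate", modified by "marsh forest canyon meadow slate".
Inside "marsh forest canyon meadow slate": head "slate" (specifically "forest canyon meadow slate"), modifier "marsh".
Inside "forest canyon meadow slate": head "slate" (specifically "canyon meadow slate"), modifier "forest".
Inside "canyon meadow slate": head "slate" (specifically "meadow slate"), modifier "canyon".
Inside "meadow slate": head "slate", modifier "meadow".
Assembled: [[marsh [forest [canyon [meadow slate]]]] gate].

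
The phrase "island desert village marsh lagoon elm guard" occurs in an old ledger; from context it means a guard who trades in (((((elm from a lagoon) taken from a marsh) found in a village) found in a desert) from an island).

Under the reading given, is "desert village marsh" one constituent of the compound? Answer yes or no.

The top-level split is [island desert village marsh lagoon elm] [guard]; the full structure is [[island [desert [village [marsh [lagoon elm]]]]] guard].
"desert village marsh" straddles a constituent boundary, so it is not a single unit.

no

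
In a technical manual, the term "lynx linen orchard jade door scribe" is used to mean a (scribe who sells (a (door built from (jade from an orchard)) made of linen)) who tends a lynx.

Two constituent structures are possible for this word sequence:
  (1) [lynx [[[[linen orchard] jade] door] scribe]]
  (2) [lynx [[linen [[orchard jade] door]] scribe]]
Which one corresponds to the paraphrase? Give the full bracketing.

[lynx [[linen [[orchard jade] door]] scribe]]

The paraphrase's head is the "scribe" part ("linen orchard jade door scribe"); its modifier is "lynx".
That top-level split, carried through the inner groups, gives [lynx [[linen [[orchard jade] door]] scribe]].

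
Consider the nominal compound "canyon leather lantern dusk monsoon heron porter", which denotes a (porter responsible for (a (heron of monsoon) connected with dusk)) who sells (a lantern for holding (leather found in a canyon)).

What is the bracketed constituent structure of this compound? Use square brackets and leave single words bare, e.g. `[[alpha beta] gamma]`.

[[[canyon leather] lantern] [[dusk [monsoon heron]] porter]]

At the top level: head "porter" (specifically "dusk monsoon heron porter"); modifier "canyon leather lantern".
Inside "canyon leather lantern": head "lantern", modifier "canyon leather".
Inside "canyon leather": head "leather", modifier "canyon".
Inside "dusk monsoon heron porter": head "porter", modifier "dusk monsoon heron".
Inside "dusk monsoon heron": head "heron" (specifically "monsoon heron"), modifier "dusk".
Inside "monsoon heron": head "heron", modifier "monsoon".
Assembled: [[[canyon leather] lantern] [[dusk [monsoon heron]] porter]].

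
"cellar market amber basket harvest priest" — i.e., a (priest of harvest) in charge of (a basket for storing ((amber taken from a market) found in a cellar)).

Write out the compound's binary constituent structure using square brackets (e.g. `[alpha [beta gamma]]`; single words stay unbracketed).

[[[cellar [market amber]] basket] [harvest priest]]

The outermost head in the paraphrase is "priest" (specifically "harvest priest"), modified by "cellar market amber basket".
Inside "cellar market amber basket": head "basket", modifier "cellar market amber".
Inside "cellar market amber": head "amber" (specifically "market amber"), modifier "cellar".
Inside "market amber": head "amber", modifier "market".
Inside "harvest priest": head "priest", modifier "harvest".
Assembled: [[[cellar [market amber]] basket] [harvest priest]].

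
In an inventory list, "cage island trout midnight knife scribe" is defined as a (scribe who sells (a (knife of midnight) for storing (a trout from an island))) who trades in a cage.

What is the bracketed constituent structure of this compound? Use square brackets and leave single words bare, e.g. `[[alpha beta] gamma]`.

The outermost head in the paraphrase is "scribe" (specifically "island trout midnight knife scribe"), modified by "cage".
"island trout midnight knife scribe" → head "scribe", modifier "island trout midnight knife".
"island trout midnight knife" → head "knife" (specifically "midnight knife"), modifier "island trout".
"island trout" → head "trout", modifier "island".
"midnight knife" → head "knife", modifier "midnight".
Assembled: [cage [[[island trout] [midnight knife]] scribe]].

[cage [[[island trout] [midnight knife]] scribe]]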